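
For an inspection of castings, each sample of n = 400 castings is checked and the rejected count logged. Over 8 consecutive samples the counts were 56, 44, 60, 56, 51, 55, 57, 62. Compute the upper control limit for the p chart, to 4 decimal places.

0.1895

p̄ = Σdᵢ / (k·n) = 441 / (8 × 400) = 0.13781
UCL = p̄ + 3·√(p̄(1−p̄)/n) = 0.13781 + 3 × √(0.13781×0.86219/400) = 0.13781 + 3 × 0.01724 = 0.18952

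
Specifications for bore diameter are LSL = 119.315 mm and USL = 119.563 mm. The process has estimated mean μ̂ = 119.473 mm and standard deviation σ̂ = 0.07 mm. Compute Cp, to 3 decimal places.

Cp = (USL − LSL) / (6σ̂) = (119.563 − 119.315) / (6 × 0.07) = 0.2480 / 0.4200 = 0.5905

0.590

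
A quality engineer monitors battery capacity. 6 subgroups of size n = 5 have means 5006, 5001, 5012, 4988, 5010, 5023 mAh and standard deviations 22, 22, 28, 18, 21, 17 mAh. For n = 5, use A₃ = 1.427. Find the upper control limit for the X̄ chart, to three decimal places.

5037.109

X̄̄ = (5006 + 5001 + 5012 + 4988 + 5010 + 5023) / 6 = 5006.6667
s̄ = (22 + 22 + 28 + 18 + 21 + 17) / 6 = 21.3333
UCL = X̄̄ + A₃·s̄ = 5006.6667 + 1.427 × 21.3333 = 5037.1093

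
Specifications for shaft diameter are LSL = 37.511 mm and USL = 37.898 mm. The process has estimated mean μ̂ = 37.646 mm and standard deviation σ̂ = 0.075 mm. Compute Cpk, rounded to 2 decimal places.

0.60

Cpu = (USL − μ̂) / (3σ̂) = (37.898 − 37.646) / (3 × 0.075) = 1.1200; Cpl = (μ̂ − LSL) / (3σ̂) = (37.646 − 37.511) / (3 × 0.075) = 0.6000; Cpk = min(Cpu, Cpl) = 0.6000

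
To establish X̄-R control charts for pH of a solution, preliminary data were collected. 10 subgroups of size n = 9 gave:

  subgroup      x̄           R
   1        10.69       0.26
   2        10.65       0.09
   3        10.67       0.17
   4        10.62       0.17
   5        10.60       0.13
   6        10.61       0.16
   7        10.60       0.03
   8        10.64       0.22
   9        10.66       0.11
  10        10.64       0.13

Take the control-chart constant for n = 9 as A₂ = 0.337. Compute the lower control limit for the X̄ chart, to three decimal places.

10.588

X̄̄ = (10.69 + 10.65 + 10.67 + 10.62 + 10.60 + 10.61 + 10.60 + 10.64 + 10.66 + 10.64) / 10 = 106.3800 / 10 = 10.6380
R̄ = (0.26 + 0.09 + 0.17 + 0.17 + 0.13 + 0.16 + 0.03 + 0.22 + 0.11 + 0.13) / 10 = 1.4700 / 10 = 0.1470
LCL = X̄̄ − A₂·R̄ = 10.6380 − 0.337 × 0.1470 = 10.5885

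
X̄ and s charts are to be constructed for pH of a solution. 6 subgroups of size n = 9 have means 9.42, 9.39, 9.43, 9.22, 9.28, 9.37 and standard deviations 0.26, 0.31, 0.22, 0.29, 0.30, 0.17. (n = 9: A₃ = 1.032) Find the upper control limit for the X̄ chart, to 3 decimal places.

9.618

X̄̄ = (9.42 + 9.39 + 9.43 + 9.22 + 9.28 + 9.37) / 6 = 9.3517
s̄ = (0.26 + 0.31 + 0.22 + 0.29 + 0.30 + 0.17) / 6 = 0.2583
UCL = X̄̄ + A₃·s̄ = 9.3517 + 1.032 × 0.2583 = 9.6183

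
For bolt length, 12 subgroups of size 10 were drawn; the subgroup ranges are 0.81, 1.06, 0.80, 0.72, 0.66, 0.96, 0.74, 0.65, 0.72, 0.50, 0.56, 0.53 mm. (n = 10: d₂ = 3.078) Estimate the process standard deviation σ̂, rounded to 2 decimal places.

R̄ = (0.81 + 1.06 + 0.80 + 0.72 + 0.66 + 0.96 + 0.74 + 0.65 + 0.72 + 0.50 + 0.56 + 0.53) / 12 = 0.7258
σ̂ = R̄ / d₂ = 0.7258 / 3.078 = 0.2358

0.24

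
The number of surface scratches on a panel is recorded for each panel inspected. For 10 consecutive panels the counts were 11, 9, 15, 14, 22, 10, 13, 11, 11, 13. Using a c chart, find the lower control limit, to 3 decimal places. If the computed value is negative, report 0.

2.125

c̄ = (11 + 9 + 15 + 14 + 22 + 10 + 13 + 11 + 11 + 13) / 10 = 129 / 10 = 12.9000
LCL = c̄ − 3√c̄ = 12.9000 − 3 × 3.5917 = 2.1250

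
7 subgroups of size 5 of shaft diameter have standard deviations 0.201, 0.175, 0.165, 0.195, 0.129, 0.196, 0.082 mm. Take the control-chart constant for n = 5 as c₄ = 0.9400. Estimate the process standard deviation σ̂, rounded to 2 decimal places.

0.17

s̄ = (0.201 + 0.175 + 0.165 + 0.195 + 0.129 + 0.196 + 0.082) / 7 = 0.1633
σ̂ = s̄ / c₄ = 0.1633 / 0.9400 = 0.1737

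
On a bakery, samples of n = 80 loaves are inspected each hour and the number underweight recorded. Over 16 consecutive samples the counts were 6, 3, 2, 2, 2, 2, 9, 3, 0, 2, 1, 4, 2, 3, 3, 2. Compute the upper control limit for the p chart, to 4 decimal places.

p̄ = Σdᵢ / (k·n) = 46 / (16 × 80) = 0.03594
UCL = p̄ + 3·√(p̄(1−p̄)/n) = 0.03594 + 3 × √(0.03594×0.96406/80) = 0.03594 + 3 × 0.02081 = 0.09837

0.0984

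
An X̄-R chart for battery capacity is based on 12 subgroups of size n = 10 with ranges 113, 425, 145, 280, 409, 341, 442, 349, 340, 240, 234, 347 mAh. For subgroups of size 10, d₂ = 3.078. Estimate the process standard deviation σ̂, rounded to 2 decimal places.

99.23

R̄ = (113 + 425 + 145 + 280 + 409 + 341 + 442 + 349 + 340 + 240 + 234 + 347) / 12 = 305.4167
σ̂ = R̄ / d₂ = 305.4167 / 3.078 = 99.2257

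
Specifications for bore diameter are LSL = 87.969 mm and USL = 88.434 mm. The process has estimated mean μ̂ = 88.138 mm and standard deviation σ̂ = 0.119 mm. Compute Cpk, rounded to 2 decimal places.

0.47

Cpu = (USL − μ̂) / (3σ̂) = (88.434 − 88.138) / (3 × 0.119) = 0.8291; Cpl = (μ̂ − LSL) / (3σ̂) = (88.138 − 87.969) / (3 × 0.119) = 0.4734; Cpk = min(Cpu, Cpl) = 0.4734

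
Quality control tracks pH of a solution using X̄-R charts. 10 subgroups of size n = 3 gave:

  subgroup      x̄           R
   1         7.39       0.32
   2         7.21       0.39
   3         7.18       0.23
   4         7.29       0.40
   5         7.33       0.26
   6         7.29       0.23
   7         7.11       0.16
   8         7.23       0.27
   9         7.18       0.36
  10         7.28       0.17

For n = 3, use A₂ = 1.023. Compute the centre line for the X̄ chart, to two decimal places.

7.25

X̄̄ = (7.39 + 7.21 + 7.18 + 7.29 + 7.33 + 7.29 + 7.11 + 7.23 + 7.18 + 7.28) / 10 = 72.4900 / 10 = 7.2490
CL = X̄̄ = 7.2490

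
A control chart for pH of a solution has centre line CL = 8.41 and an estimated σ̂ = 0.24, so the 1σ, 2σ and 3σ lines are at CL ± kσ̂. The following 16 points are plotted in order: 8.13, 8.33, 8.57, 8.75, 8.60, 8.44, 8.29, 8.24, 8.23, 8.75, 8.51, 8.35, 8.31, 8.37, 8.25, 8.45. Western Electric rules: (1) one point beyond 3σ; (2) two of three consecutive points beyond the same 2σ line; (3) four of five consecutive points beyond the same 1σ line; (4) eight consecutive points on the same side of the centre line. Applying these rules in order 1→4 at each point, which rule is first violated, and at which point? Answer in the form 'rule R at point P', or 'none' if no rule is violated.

none

Zone of each point (C = within 1σ̂, B = 1σ̂–2σ̂, A = 2σ̂–3σ̂, * = beyond 3σ̂; sign = side of CL): 1:-B, 2:-C, 3:+C, 4:+B, 5:+C, 6:+C, 7:-C, 8:-C, 9:-C, 10:+B, 11:+C, 12:-C, 13:-C, 14:-C, 15:-C, 16:+C
No rule fires across all 16 points.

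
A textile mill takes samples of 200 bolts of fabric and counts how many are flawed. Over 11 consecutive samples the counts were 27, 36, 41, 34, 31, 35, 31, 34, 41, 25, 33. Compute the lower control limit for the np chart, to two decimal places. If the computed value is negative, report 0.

17.62

p̄ = Σdᵢ / (k·n) = 368 / (11 × 200) = 0.16727
LCL = np̄ − 3·√(np̄(1−p̄)) = 33.4545 − 3 × 5.2781 = 17.6202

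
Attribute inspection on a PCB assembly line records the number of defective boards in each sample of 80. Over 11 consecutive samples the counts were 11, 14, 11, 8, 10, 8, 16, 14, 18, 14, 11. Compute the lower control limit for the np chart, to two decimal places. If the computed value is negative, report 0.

2.60

p̄ = Σdᵢ / (k·n) = 135 / (11 × 80) = 0.15341
LCL = np̄ − 3·√(np̄(1−p̄)) = 12.2727 − 3 × 3.2233 = 2.6027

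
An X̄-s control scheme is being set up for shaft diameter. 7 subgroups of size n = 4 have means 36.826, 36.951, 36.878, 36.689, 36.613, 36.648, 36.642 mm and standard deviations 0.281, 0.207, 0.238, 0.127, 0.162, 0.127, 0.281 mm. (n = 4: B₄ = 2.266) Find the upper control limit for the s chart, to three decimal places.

s̄ = (0.281 + 0.207 + 0.238 + 0.127 + 0.162 + 0.127 + 0.281) / 7 = 0.2033
UCL_s = B₄·s̄ = 2.266 × 0.2033 = 0.4606

0.461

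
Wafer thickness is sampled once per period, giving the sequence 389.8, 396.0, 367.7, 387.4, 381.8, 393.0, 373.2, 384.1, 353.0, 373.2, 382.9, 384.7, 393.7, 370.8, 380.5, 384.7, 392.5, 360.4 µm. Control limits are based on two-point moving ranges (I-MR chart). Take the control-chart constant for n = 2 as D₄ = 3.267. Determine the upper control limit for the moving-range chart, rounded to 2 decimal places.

48.08

Moving ranges: 6.2, 28.3, 19.7, 5.6, 11.2, 19.8, 10.9, 31.1, 20.2, 9.7, 1.8, 9.0, 22.9, 9.7, 4.2, 7.8, 32.1; M̄R̄ = 250.2000 / 17 = 14.7176
UCL_MR = D₄·M̄R̄ = 3.267 × 14.7176 = 48.0826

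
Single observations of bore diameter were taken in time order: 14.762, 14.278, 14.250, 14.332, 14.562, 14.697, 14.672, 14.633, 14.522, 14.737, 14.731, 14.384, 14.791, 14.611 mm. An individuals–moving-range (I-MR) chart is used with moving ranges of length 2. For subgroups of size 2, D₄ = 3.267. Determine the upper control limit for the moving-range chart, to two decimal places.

Moving ranges: 0.484, 0.028, 0.082, 0.230, 0.135, 0.025, 0.039, 0.111, 0.215, 0.006, 0.347, 0.407, 0.180; M̄R̄ = 2.2890 / 13 = 0.1761
UCL_MR = D₄·M̄R̄ = 3.267 × 0.1761 = 0.5752

0.58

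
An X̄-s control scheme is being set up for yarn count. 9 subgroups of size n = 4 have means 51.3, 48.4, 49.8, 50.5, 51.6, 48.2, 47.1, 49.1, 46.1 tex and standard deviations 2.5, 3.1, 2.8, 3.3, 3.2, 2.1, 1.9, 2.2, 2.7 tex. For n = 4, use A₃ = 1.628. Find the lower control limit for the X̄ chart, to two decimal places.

X̄̄ = (51.3 + 48.4 + 49.8 + 50.5 + 51.6 + 48.2 + 47.1 + 49.1 + 46.1) / 9 = 49.1222
s̄ = (2.5 + 3.1 + 2.8 + 3.3 + 3.2 + 2.1 + 1.9 + 2.2 + 2.7) / 9 = 2.6444
LCL = X̄̄ − A₃·s̄ = 49.1222 − 1.628 × 2.6444 = 44.8171

44.82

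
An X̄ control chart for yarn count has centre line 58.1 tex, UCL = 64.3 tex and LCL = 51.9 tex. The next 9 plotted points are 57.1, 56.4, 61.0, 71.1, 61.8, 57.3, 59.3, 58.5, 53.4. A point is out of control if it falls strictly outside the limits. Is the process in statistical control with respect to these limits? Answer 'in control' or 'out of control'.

out of control

Compare each point to [51.9, 64.3]: sample 4 = 71.1 > UCL.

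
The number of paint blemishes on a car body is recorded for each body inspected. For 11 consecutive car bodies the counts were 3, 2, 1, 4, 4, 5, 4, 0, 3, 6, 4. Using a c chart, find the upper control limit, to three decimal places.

c̄ = (3 + 2 + 1 + 4 + 4 + 5 + 4 + 0 + 3 + 6 + 4) / 11 = 36 / 11 = 3.2727
UCL = c̄ + 3√c̄ = 3.2727 + 3 × √3.2727 = 3.2727 + 3 × 1.8091 = 8.6999

8.700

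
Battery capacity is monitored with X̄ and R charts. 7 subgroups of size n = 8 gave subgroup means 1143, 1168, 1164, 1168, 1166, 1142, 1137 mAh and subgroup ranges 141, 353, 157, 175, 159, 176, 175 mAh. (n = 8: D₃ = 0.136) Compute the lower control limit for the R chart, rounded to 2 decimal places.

25.96

R̄ = (141 + 353 + 157 + 175 + 159 + 176 + 175) / 7 = 1336.0000 / 7 = 190.8571
LCL_R = D₃·R̄ = 0.136 × 190.8571 = 25.9566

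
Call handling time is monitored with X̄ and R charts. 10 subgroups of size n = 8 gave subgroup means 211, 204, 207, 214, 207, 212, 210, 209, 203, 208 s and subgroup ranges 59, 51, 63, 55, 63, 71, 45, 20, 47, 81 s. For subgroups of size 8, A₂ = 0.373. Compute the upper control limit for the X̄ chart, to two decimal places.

X̄̄ = (211 + 204 + 207 + 214 + 207 + 212 + 210 + 209 + 203 + 208) / 10 = 2085.0000 / 10 = 208.5000
R̄ = (59 + 51 + 63 + 55 + 63 + 71 + 45 + 20 + 47 + 81) / 10 = 555.0000 / 10 = 55.5000
UCL = X̄̄ + A₂·R̄ = 208.5000 + 0.373 × 55.5000 = 229.2015

229.20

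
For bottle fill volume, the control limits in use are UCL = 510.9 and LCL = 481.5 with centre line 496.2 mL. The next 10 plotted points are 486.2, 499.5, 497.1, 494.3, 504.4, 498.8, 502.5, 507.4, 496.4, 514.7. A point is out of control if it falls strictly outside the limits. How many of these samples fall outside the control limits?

Compare each point to [481.5, 510.9]: sample 10 = 514.7 > UCL.

1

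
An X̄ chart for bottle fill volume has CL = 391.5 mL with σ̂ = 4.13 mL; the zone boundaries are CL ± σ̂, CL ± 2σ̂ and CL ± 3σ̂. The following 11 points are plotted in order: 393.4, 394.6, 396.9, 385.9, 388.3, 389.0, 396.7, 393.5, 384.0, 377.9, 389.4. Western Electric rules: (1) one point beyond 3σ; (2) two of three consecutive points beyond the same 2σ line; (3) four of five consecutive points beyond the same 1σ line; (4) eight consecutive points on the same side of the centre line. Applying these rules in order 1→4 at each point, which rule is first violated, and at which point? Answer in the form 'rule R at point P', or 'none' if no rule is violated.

Zone of each point (C = within 1σ̂, B = 1σ̂–2σ̂, A = 2σ̂–3σ̂, * = beyond 3σ̂; sign = side of CL): 1:+C, 2:+C, 3:+B, 4:-B, 5:-C, 6:-C, 7:+B, 8:+C, 9:-B, 10:-*, 11:-C
Rule 1 (one point beyond the 3σ limits) is satisfied at point 10.

rule 1 at point 10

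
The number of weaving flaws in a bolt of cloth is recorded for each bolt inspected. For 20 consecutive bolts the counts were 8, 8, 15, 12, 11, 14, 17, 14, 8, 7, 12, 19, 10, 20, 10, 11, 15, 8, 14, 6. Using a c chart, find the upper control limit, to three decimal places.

22.321

c̄ = (8 + 8 + 15 + 12 + 11 + 14 + 17 + 14 + 8 + 7 + 12 + 19 + 10 + 20 + 10 + 11 + 15 + 8 + 14 + 6) / 20 = 239 / 20 = 11.9500
UCL = c̄ + 3√c̄ = 11.9500 + 3 × √11.9500 = 11.9500 + 3 × 3.4569 = 22.3206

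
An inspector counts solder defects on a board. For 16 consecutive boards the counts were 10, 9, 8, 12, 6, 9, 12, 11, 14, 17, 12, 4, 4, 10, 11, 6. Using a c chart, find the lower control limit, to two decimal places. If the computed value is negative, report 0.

0.35

c̄ = (10 + 9 + 8 + 12 + 6 + 9 + 12 + 11 + 14 + 17 + 12 + 4 + 4 + 10 + 11 + 6) / 16 = 155 / 16 = 9.6875
LCL = c̄ − 3√c̄ = 9.6875 − 3 × 3.1125 = 0.3501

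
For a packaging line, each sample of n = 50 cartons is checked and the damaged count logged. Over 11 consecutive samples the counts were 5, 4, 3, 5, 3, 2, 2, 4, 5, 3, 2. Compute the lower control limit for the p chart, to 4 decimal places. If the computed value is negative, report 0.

p̄ = Σdᵢ / (k·n) = 38 / (11 × 50) = 0.06909
LCL = p̄ − 3·√(p̄(1−p̄)/n) = 0.06909 − 3 × 0.03587 = -0.03851 → 0 (negative, so LCL = 0)

0.0000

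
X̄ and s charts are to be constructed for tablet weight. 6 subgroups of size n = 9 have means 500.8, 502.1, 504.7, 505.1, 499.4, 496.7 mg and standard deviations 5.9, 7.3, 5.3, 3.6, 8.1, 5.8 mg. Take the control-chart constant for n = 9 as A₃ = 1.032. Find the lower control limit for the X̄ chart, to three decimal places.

495.275

X̄̄ = (500.8 + 502.1 + 504.7 + 505.1 + 499.4 + 496.7) / 6 = 501.4667
s̄ = (5.9 + 7.3 + 5.3 + 3.6 + 8.1 + 5.8) / 6 = 6.0000
LCL = X̄̄ − A₃·s̄ = 501.4667 − 1.032 × 6.0000 = 495.2747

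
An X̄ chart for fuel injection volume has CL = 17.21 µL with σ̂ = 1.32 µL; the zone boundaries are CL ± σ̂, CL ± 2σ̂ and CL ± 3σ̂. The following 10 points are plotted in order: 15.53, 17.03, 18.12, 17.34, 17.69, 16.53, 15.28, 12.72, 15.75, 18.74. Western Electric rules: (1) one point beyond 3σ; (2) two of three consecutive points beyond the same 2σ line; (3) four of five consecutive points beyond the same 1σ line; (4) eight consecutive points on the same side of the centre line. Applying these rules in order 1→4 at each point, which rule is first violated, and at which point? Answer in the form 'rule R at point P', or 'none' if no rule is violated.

rule 1 at point 8

Zone of each point (C = within 1σ̂, B = 1σ̂–2σ̂, A = 2σ̂–3σ̂, * = beyond 3σ̂; sign = side of CL): 1:-B, 2:-C, 3:+C, 4:+C, 5:+C, 6:-C, 7:-B, 8:-*, 9:-B, 10:+B
Rule 1 (one point beyond the 3σ limits) is satisfied at point 8.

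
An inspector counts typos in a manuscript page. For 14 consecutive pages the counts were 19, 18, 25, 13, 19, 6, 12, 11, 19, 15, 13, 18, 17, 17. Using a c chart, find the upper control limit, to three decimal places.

27.803

c̄ = (19 + 18 + 25 + 13 + 19 + 6 + 12 + 11 + 19 + 15 + 13 + 18 + 17 + 17) / 14 = 222 / 14 = 15.8571
UCL = c̄ + 3√c̄ = 15.8571 + 3 × √15.8571 = 15.8571 + 3 × 3.9821 = 27.8035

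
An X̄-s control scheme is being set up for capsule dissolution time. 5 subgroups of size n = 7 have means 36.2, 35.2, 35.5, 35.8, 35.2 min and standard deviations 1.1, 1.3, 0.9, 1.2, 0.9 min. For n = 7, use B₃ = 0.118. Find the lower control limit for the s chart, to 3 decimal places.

s̄ = (1.1 + 1.3 + 0.9 + 1.2 + 0.9) / 5 = 1.0800
LCL_s = B₃·s̄ = 0.118 × 1.0800 = 0.1274

0.127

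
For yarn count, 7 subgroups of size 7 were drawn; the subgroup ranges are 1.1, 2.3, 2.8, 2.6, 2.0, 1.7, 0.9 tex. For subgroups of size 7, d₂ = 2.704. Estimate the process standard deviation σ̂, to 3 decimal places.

0.708

R̄ = (1.1 + 2.3 + 2.8 + 2.6 + 2.0 + 1.7 + 0.9) / 7 = 1.9143
σ̂ = R̄ / d₂ = 1.9143 / 2.704 = 0.7079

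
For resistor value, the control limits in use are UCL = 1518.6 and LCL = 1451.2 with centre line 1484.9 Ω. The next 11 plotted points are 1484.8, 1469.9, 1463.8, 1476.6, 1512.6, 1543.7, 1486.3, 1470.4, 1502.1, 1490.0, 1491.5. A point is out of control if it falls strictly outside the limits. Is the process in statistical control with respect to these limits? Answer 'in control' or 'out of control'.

out of control

Compare each point to [1451.2, 1518.6]: sample 6 = 1543.7 > UCL.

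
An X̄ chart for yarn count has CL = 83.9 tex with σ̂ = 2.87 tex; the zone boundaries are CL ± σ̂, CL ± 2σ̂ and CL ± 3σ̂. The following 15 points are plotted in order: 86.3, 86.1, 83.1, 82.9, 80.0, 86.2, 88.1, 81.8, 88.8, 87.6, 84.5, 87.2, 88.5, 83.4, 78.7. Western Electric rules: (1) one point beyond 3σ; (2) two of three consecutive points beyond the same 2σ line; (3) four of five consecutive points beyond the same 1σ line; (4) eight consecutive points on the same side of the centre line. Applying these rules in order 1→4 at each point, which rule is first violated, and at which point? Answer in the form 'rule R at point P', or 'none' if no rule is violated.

rule 3 at point 13

Zone of each point (C = within 1σ̂, B = 1σ̂–2σ̂, A = 2σ̂–3σ̂, * = beyond 3σ̂; sign = side of CL): 1:+C, 2:+C, 3:-C, 4:-C, 5:-B, 6:+C, 7:+B, 8:-C, 9:+B, 10:+B, 11:+C, 12:+B, 13:+B, 14:-C, 15:-B
Rule 3 (four of five consecutive points beyond the same 1σ limit) is satisfied at point 13.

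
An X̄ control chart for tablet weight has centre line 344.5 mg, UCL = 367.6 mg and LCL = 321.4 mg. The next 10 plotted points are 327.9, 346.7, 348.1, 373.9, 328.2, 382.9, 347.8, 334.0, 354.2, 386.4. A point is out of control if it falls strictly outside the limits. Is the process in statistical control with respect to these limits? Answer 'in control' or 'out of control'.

out of control

Compare each point to [321.4, 367.6]: sample 4 = 373.9 > UCL; sample 6 = 382.9 > UCL; sample 10 = 386.4 > UCL.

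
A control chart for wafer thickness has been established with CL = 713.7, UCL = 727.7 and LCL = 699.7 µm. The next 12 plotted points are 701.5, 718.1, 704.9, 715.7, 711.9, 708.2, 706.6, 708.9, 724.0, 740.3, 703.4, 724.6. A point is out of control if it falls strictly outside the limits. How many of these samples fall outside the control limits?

Compare each point to [699.7, 727.7]: sample 10 = 740.3 > UCL.

1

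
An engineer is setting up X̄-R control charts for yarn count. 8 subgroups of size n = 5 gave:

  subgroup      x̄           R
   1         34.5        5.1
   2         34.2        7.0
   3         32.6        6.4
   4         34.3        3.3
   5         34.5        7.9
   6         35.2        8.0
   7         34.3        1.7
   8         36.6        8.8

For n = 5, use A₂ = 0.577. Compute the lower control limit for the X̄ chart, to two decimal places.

31.05

X̄̄ = (34.5 + 34.2 + 32.6 + 34.3 + 34.5 + 35.2 + 34.3 + 36.6) / 8 = 276.2000 / 8 = 34.5250
R̄ = (5.1 + 7.0 + 6.4 + 3.3 + 7.9 + 8.0 + 1.7 + 8.8) / 8 = 48.2000 / 8 = 6.0250
LCL = X̄̄ − A₂·R̄ = 34.5250 − 0.577 × 6.0250 = 31.0486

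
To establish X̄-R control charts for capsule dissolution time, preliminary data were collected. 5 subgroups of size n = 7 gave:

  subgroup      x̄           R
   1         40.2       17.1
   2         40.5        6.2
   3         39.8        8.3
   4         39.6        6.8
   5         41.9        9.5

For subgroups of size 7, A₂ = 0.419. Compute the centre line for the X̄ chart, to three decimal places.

40.400

X̄̄ = (40.2 + 40.5 + 39.8 + 39.6 + 41.9) / 5 = 202.0000 / 5 = 40.4000
CL = X̄̄ = 40.4000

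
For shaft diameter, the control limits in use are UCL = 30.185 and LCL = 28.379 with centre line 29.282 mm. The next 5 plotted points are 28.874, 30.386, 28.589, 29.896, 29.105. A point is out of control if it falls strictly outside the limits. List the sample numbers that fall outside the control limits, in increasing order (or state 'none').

Compare each point to [28.379, 30.185]: sample 2 = 30.386 > UCL.

2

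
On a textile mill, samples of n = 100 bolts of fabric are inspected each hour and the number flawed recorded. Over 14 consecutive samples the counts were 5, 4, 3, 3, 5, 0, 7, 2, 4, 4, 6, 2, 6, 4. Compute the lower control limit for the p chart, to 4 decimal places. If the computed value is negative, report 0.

p̄ = Σdᵢ / (k·n) = 55 / (14 × 100) = 0.03929
LCL = p̄ − 3·√(p̄(1−p̄)/n) = 0.03929 − 3 × 0.01943 = -0.01900 → 0 (negative, so LCL = 0)

0.0000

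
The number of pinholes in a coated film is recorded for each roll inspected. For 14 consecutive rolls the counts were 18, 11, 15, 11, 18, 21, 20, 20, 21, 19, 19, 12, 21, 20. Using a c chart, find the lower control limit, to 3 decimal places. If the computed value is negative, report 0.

4.996

c̄ = (18 + 11 + 15 + 11 + 18 + 21 + 20 + 20 + 21 + 19 + 19 + 12 + 21 + 20) / 14 = 246 / 14 = 17.5714
LCL = c̄ − 3√c̄ = 17.5714 − 3 × 4.1918 = 4.9959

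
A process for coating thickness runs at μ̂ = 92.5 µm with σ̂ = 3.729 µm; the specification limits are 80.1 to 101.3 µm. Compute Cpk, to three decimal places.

Cpu = (USL − μ̂) / (3σ̂) = (101.3 − 92.5) / (3 × 3.729) = 0.7866; Cpl = (μ̂ − LSL) / (3σ̂) = (92.5 − 80.1) / (3 × 3.729) = 1.1084; Cpk = min(Cpu, Cpl) = 0.7866

0.787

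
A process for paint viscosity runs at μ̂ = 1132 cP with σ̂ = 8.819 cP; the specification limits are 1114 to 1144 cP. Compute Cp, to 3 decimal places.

0.567

Cp = (USL − LSL) / (6σ̂) = (1144 − 1114) / (6 × 8.819) = 30.0000 / 52.9140 = 0.5670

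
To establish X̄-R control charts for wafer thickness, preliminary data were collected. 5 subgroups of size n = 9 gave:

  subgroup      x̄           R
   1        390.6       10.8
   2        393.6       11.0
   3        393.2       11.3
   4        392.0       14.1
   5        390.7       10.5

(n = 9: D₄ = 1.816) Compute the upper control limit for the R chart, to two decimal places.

R̄ = (10.8 + 11.0 + 11.3 + 14.1 + 10.5) / 5 = 57.7000 / 5 = 11.5400
UCL_R = D₄·R̄ = 1.816 × 11.5400 = 20.9566

20.96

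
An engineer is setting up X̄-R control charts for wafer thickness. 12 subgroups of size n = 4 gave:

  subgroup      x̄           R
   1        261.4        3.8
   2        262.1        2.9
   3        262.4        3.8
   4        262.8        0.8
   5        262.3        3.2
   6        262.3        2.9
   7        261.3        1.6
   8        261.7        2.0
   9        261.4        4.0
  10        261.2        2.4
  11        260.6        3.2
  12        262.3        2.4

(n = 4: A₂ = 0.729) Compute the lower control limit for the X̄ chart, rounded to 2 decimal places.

X̄̄ = (261.4 + 262.1 + 262.4 + 262.8 + 262.3 + 262.3 + 261.3 + 261.7 + 261.4 + 261.2 + 260.6 + 262.3) / 12 = 3141.8000 / 12 = 261.8167
R̄ = (3.8 + 2.9 + 3.8 + 0.8 + 3.2 + 2.9 + 1.6 + 2.0 + 4.0 + 2.4 + 3.2 + 2.4) / 12 = 33.0000 / 12 = 2.7500
LCL = X̄̄ − A₂·R̄ = 261.8167 − 0.729 × 2.7500 = 259.8119

259.81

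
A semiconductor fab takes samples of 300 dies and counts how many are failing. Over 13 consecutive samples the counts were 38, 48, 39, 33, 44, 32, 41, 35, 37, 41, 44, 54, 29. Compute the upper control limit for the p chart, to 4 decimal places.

0.1907

p̄ = Σdᵢ / (k·n) = 515 / (13 × 300) = 0.13205
UCL = p̄ + 3·√(p̄(1−p̄)/n) = 0.13205 + 3 × √(0.13205×0.86795/300) = 0.13205 + 3 × 0.01955 = 0.19069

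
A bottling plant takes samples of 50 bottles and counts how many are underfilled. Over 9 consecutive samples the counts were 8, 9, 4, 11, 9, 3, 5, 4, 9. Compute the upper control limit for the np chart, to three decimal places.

p̄ = Σdᵢ / (k·n) = 62 / (9 × 50) = 0.13778
UCL = np̄ + 3·√(np̄(1−p̄)) = 6.8889 + 3 × √(6.8889×0.86222) = 6.8889 + 3 × 2.4372 = 14.2004

14.200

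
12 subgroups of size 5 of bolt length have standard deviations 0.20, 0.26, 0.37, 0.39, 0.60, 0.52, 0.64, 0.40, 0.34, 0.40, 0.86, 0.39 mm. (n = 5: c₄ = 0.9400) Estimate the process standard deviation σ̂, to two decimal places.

0.48

s̄ = (0.20 + 0.26 + 0.37 + 0.39 + 0.60 + 0.52 + 0.64 + 0.40 + 0.34 + 0.40 + 0.86 + 0.39) / 12 = 0.4475
σ̂ = s̄ / c₄ = 0.4475 / 0.9400 = 0.4761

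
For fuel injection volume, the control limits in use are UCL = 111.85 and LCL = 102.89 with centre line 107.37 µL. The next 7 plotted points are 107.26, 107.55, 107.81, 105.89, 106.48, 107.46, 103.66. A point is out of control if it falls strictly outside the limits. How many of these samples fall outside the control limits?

All 7 points lie within [102.89, 111.85].

0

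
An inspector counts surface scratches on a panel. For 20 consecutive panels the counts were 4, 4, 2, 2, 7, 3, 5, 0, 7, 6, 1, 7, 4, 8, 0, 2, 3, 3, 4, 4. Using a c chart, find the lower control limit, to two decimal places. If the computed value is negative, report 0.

0.00

c̄ = (4 + 4 + 2 + 2 + 7 + 3 + 5 + 0 + 7 + 6 + 1 + 7 + 4 + 8 + 0 + 2 + 3 + 3 + 4 + 4) / 20 = 76 / 20 = 3.8000
LCL = c̄ − 3√c̄ = 3.8000 − 3 × 1.9494 = -2.0481 → 0 (cannot be negative)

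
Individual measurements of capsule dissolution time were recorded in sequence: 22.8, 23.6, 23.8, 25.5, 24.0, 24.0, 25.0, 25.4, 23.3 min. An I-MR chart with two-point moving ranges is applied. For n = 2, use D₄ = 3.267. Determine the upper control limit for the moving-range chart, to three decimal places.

Moving ranges: 0.8, 0.2, 1.7, 1.5, 0.0, 1.0, 0.4, 2.1; M̄R̄ = 7.7000 / 8 = 0.9625
UCL_MR = D₄·M̄R̄ = 3.267 × 0.9625 = 3.1445

3.144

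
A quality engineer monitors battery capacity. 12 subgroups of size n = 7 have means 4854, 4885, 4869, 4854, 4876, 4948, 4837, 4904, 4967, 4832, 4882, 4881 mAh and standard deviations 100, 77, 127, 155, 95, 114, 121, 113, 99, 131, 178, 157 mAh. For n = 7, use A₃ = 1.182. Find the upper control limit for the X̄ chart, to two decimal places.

5026.92

X̄̄ = (4854 + 4885 + 4869 + 4854 + 4876 + 4948 + 4837 + 4904 + 4967 + 4832 + 4882 + 4881) / 12 = 4882.4167
s̄ = (100 + 77 + 127 + 155 + 95 + 114 + 121 + 113 + 99 + 131 + 178 + 157) / 12 = 122.2500
UCL = X̄̄ + A₃·s̄ = 4882.4167 + 1.182 × 122.2500 = 5026.9162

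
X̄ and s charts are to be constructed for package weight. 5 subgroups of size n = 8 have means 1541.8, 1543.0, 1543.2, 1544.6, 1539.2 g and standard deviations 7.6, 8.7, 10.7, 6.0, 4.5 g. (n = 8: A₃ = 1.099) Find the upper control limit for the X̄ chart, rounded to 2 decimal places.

1550.60

X̄̄ = (1541.8 + 1543.0 + 1543.2 + 1544.6 + 1539.2) / 5 = 1542.3600
s̄ = (7.6 + 8.7 + 10.7 + 6.0 + 4.5) / 5 = 7.5000
UCL = X̄̄ + A₃·s̄ = 1542.3600 + 1.099 × 7.5000 = 1550.6025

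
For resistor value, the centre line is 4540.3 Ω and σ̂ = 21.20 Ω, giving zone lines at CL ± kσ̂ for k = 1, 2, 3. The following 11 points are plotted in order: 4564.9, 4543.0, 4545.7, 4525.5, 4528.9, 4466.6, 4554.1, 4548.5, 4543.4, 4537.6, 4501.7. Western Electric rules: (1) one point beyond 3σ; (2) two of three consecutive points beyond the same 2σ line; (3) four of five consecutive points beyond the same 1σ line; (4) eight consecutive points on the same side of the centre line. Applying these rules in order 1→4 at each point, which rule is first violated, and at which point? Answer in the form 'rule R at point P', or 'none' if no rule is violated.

Zone of each point (C = within 1σ̂, B = 1σ̂–2σ̂, A = 2σ̂–3σ̂, * = beyond 3σ̂; sign = side of CL): 1:+B, 2:+C, 3:+C, 4:-C, 5:-C, 6:-*, 7:+C, 8:+C, 9:+C, 10:-C, 11:-B
Rule 1 (one point beyond the 3σ limits) is satisfied at point 6.

rule 1 at point 6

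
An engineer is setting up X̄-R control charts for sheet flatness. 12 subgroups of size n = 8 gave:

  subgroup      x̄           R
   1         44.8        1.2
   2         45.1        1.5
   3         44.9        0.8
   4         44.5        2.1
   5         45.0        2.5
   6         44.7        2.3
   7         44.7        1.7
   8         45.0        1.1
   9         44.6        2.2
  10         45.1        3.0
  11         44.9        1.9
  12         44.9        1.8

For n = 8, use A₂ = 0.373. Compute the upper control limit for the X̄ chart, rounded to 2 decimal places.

45.54

X̄̄ = (44.8 + 45.1 + 44.9 + 44.5 + 45.0 + 44.7 + 44.7 + 45.0 + 44.6 + 45.1 + 44.9 + 44.9) / 12 = 538.2000 / 12 = 44.8500
R̄ = (1.2 + 1.5 + 0.8 + 2.1 + 2.5 + 2.3 + 1.7 + 1.1 + 2.2 + 3.0 + 1.9 + 1.8) / 12 = 22.1000 / 12 = 1.8417
UCL = X̄̄ + A₂·R̄ = 44.8500 + 0.373 × 1.8417 = 45.5369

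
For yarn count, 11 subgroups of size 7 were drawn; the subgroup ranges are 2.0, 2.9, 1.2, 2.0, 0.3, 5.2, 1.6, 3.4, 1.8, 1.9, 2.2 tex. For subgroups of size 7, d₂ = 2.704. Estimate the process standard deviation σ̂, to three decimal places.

0.824

R̄ = (2.0 + 2.9 + 1.2 + 2.0 + 0.3 + 5.2 + 1.6 + 3.4 + 1.8 + 1.9 + 2.2) / 11 = 2.2273
σ̂ = R̄ / d₂ = 2.2273 / 2.704 = 0.8237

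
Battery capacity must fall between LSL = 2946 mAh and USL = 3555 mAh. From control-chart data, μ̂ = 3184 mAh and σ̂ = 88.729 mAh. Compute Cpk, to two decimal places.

Cpu = (USL − μ̂) / (3σ̂) = (3555 − 3184) / (3 × 88.729) = 1.3938; Cpl = (μ̂ − LSL) / (3σ̂) = (3184 − 2946) / (3 × 88.729) = 0.8941; Cpk = min(Cpu, Cpl) = 0.8941

0.89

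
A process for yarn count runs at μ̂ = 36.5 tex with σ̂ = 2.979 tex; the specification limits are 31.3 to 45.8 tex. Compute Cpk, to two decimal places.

0.58

Cpu = (USL − μ̂) / (3σ̂) = (45.8 − 36.5) / (3 × 2.979) = 1.0406; Cpl = (μ̂ − LSL) / (3σ̂) = (36.5 − 31.3) / (3 × 2.979) = 0.5819; Cpk = min(Cpu, Cpl) = 0.5819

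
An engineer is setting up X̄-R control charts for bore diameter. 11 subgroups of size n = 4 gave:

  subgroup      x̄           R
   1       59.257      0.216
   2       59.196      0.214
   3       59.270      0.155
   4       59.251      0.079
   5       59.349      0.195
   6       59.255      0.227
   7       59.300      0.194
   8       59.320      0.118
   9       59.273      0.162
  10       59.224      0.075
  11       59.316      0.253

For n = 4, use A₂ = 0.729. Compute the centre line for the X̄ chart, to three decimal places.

X̄̄ = (59.257 + 59.196 + 59.270 + 59.251 + 59.349 + 59.255 + 59.300 + 59.320 + 59.273 + 59.224 + 59.316) / 11 = 652.0110 / 11 = 59.2737
CL = X̄̄ = 59.2737

59.274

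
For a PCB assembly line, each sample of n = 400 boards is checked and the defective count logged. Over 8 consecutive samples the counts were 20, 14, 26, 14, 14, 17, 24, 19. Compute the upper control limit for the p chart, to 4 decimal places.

0.0778

p̄ = Σdᵢ / (k·n) = 148 / (8 × 400) = 0.04625
UCL = p̄ + 3·√(p̄(1−p̄)/n) = 0.04625 + 3 × √(0.04625×0.95375/400) = 0.04625 + 3 × 0.01050 = 0.07775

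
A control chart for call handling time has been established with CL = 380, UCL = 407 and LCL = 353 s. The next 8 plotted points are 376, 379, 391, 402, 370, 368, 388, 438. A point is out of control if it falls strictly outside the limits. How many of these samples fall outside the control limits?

1

Compare each point to [353, 407]: sample 8 = 438 > UCL.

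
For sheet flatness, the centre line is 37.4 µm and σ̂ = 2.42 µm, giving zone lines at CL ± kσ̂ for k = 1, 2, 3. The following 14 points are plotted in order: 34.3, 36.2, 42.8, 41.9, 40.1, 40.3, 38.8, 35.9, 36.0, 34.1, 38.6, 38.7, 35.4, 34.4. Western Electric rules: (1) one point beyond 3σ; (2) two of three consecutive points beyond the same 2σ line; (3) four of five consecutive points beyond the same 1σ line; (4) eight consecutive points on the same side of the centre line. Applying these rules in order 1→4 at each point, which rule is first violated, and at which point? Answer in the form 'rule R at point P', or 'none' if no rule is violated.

Zone of each point (C = within 1σ̂, B = 1σ̂–2σ̂, A = 2σ̂–3σ̂, * = beyond 3σ̂; sign = side of CL): 1:-B, 2:-C, 3:+A, 4:+B, 5:+B, 6:+B, 7:+C, 8:-C, 9:-C, 10:-B, 11:+C, 12:+C, 13:-C, 14:-B
Rule 3 (four of five consecutive points beyond the same 1σ limit) is satisfied at point 6.

rule 3 at point 6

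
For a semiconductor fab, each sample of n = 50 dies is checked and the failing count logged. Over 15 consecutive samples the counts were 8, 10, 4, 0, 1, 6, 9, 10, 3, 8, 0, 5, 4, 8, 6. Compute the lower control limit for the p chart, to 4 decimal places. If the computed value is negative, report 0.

0.0000

p̄ = Σdᵢ / (k·n) = 82 / (15 × 50) = 0.10933
LCL = p̄ − 3·√(p̄(1−p̄)/n) = 0.10933 − 3 × 0.04413 = -0.02306 → 0 (negative, so LCL = 0)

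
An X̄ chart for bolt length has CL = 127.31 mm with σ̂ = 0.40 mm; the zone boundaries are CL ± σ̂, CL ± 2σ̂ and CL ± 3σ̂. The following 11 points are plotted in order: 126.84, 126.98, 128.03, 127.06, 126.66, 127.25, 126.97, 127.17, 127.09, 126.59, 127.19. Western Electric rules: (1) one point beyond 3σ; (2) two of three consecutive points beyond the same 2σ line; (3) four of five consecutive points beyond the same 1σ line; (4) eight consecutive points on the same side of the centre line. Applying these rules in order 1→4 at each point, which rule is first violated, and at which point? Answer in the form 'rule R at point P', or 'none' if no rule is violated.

Zone of each point (C = within 1σ̂, B = 1σ̂–2σ̂, A = 2σ̂–3σ̂, * = beyond 3σ̂; sign = side of CL): 1:-B, 2:-C, 3:+B, 4:-C, 5:-B, 6:-C, 7:-C, 8:-C, 9:-C, 10:-B, 11:-C
Rule 4 (eight consecutive points on the same side of the centre line) is satisfied at point 11.

rule 4 at point 11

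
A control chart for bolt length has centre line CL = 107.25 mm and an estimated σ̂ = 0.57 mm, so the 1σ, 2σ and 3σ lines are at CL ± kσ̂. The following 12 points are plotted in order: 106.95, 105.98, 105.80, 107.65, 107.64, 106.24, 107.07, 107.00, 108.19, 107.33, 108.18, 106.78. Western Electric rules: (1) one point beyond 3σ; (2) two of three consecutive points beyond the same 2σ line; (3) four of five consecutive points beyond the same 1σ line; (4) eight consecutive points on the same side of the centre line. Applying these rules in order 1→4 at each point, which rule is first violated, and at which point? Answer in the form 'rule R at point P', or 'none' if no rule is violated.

rule 2 at point 3

Zone of each point (C = within 1σ̂, B = 1σ̂–2σ̂, A = 2σ̂–3σ̂, * = beyond 3σ̂; sign = side of CL): 1:-C, 2:-A, 3:-A, 4:+C, 5:+C, 6:-B, 7:-C, 8:-C, 9:+B, 10:+C, 11:+B, 12:-C
Rule 2 (two of three consecutive points beyond the same 2σ limit) is satisfied at point 3.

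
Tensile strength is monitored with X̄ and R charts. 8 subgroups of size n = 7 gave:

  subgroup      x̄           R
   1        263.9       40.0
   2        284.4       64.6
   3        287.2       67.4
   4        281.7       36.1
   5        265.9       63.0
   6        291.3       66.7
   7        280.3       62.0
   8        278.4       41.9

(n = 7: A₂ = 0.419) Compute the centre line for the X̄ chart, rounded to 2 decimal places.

X̄̄ = (263.9 + 284.4 + 287.2 + 281.7 + 265.9 + 291.3 + 280.3 + 278.4) / 8 = 2233.1000 / 8 = 279.1375
CL = X̄̄ = 279.1375

279.14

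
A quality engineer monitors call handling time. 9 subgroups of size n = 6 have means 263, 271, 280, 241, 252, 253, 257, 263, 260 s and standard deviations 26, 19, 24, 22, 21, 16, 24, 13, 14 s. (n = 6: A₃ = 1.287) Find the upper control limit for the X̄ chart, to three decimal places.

285.597

X̄̄ = (263 + 271 + 280 + 241 + 252 + 253 + 257 + 263 + 260) / 9 = 260.0000
s̄ = (26 + 19 + 24 + 22 + 21 + 16 + 24 + 13 + 14) / 9 = 19.8889
UCL = X̄̄ + A₃·s̄ = 260.0000 + 1.287 × 19.8889 = 285.5970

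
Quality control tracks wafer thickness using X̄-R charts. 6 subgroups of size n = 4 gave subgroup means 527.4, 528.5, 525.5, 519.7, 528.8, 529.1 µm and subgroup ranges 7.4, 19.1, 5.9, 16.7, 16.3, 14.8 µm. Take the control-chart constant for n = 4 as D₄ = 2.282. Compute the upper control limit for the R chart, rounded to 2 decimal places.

30.50

R̄ = (7.4 + 19.1 + 5.9 + 16.7 + 16.3 + 14.8) / 6 = 80.2000 / 6 = 13.3667
UCL_R = D₄·R̄ = 2.282 × 13.3667 = 30.5027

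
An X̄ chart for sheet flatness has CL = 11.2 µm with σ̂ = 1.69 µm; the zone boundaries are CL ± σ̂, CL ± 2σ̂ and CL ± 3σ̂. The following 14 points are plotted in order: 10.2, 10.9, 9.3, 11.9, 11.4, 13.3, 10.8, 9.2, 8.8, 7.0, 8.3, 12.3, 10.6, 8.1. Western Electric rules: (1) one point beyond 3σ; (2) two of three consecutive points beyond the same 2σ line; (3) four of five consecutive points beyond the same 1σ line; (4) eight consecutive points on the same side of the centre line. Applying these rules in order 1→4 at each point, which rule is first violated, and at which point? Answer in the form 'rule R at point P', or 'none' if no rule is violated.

rule 3 at point 11

Zone of each point (C = within 1σ̂, B = 1σ̂–2σ̂, A = 2σ̂–3σ̂, * = beyond 3σ̂; sign = side of CL): 1:-C, 2:-C, 3:-B, 4:+C, 5:+C, 6:+B, 7:-C, 8:-B, 9:-B, 10:-A, 11:-B, 12:+C, 13:-C, 14:-B
Rule 3 (four of five consecutive points beyond the same 1σ limit) is satisfied at point 11.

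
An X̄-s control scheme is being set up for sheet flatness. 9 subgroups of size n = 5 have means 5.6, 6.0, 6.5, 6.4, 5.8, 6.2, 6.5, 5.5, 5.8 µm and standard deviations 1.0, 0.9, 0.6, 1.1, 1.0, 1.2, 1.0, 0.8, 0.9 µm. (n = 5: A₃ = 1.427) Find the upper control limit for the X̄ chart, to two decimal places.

X̄̄ = (5.6 + 6.0 + 6.5 + 6.4 + 5.8 + 6.2 + 6.5 + 5.5 + 5.8) / 9 = 6.0333
s̄ = (1.0 + 0.9 + 0.6 + 1.1 + 1.0 + 1.2 + 1.0 + 0.8 + 0.9) / 9 = 0.9444
UCL = X̄̄ + A₃·s̄ = 6.0333 + 1.427 × 0.9444 = 7.3811

7.38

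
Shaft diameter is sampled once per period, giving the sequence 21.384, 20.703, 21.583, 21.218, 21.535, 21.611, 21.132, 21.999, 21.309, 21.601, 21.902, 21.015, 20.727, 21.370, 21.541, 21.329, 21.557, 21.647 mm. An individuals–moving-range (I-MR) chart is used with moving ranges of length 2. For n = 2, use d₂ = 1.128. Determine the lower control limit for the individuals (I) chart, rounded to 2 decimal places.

X̄ = (21.384 + 20.703 + 21.583 + 21.218 + 21.535 + 21.611 + 21.132 + 21.999 + 21.309 + 21.601 + 21.902 + 21.015 + 20.727 + 21.370 + 21.541 + 21.329 + 21.557 + 21.647) / 18 = 21.3979
Moving ranges: 0.681, 0.880, 0.365, 0.317, 0.076, 0.479, 0.867, 0.690, 0.292, 0.301, 0.887, 0.288, 0.643, 0.171, 0.212, 0.228, 0.090; M̄R̄ = 7.4670 / 17 = 0.4392
LCL = X̄ − 3·M̄R̄/d₂ = 21.3979 − 3 × 0.4392 / 1.128 = 20.2298

20.23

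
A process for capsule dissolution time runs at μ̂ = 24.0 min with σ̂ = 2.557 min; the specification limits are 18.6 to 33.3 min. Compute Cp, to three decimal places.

Cp = (USL − LSL) / (6σ̂) = (33.3 − 18.6) / (6 × 2.557) = 14.7000 / 15.3420 = 0.9582

0.958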